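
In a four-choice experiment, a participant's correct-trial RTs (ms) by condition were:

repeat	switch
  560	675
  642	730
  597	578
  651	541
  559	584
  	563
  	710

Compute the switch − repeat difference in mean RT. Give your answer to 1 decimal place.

24.1 ms

M(repeat) = 3009/5 = 601.800
M(switch) = 4381/7 = 625.857
Difference = 625.857 − 601.800 = 24.057 ms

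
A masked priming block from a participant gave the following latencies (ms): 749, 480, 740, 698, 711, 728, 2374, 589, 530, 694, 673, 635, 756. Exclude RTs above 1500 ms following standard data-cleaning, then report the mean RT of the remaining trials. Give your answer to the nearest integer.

Excluded: 2374
Retained (n=12): Σ = 7983
Mean = 7983/12 = 665.2500

665 ms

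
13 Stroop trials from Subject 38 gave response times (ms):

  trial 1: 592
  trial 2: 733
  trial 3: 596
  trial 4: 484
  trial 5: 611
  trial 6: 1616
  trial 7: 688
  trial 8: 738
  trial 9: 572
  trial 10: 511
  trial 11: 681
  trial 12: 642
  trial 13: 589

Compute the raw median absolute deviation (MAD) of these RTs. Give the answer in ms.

70 ms

Sorted: 484, 511, 572, 589, 592, 596, 611, 642, 681, 688, 733, 738, 1616 → median = 611
|x − 611|: 19, 122, 15, 127, 0, 1005, 77, 127, 39, 100, 70, 31, 22
Sorted deviations: 0, 15, 19, 22, 31, 39, 70, 77, 100, 122, 127, 127, 1005 → MAD = 70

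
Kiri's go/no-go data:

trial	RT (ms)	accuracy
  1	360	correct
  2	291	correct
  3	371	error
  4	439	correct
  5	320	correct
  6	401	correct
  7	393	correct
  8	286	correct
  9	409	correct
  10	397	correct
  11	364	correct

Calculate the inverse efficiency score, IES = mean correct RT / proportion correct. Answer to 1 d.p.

Correct trials (n=10): 360, 291, 439, 320, 401, 393, 286, 409, 397, 364
Mean correct RT = 3660/10 = 366.0000 ms
Proportion correct = 10/11
IES = 366.0000 / (10/11) = 402.600 ms

402.6 ms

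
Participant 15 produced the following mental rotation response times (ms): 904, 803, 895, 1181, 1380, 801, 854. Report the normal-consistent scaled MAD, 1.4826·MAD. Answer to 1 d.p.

136.4 ms

Sorted: 801, 803, 854, 895, 904, 1181, 1380 → median = 895
|x − 895| sorted: 0, 9, 41, 92, 94, 286, 485 → MAD = 92
Robust SD ≈ 1.4826 × 92 = 136.399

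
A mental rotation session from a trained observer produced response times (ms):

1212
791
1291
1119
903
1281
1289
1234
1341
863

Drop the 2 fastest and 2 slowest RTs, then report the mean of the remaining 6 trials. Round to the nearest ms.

Sorted: 791, 863, 903, 1119, 1212, 1234, 1281, 1289, 1291, 1341
Drop lowest 2 (791, 863) and highest 2 (1291, 1341)
Remaining (n=6): Σ = 7038, mean = 7038/6 = 1173.000

1173 ms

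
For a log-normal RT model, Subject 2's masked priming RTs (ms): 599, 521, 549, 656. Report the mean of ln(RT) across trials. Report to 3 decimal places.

6.361

ln(RT): 6.3953, 6.2558, 6.3081, 6.4862
Σ ln(RT) = 25.4453
Mean = 25.4453/4 = 6.36132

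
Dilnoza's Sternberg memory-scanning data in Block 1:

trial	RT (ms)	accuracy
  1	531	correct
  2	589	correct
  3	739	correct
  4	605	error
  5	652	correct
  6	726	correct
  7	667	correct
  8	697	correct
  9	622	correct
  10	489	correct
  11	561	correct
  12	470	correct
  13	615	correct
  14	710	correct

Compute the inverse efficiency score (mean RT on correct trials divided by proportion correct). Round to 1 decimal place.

668.4 ms

Correct trials (n=13): 531, 589, 739, 652, 726, 667, 697, 622, 489, 561, 470, 615, 710
Mean correct RT = 8068/13 = 620.6154 ms
Proportion correct = 13/14
IES = 620.6154 / (13/14) = 668.355 ms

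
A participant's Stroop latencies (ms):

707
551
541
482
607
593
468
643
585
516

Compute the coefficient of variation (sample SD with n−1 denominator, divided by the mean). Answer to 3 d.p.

0.129

n = 10, Σ = 5693, M = 569.3000
Σ(x−M)² = 48482.100; s = √(48482.100/9) = 73.3955
CV = 73.3955 / 569.3000 = 0.12892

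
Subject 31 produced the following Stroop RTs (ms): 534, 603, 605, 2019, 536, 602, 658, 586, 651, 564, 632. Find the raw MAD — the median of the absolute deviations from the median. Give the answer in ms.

Sorted: 534, 536, 564, 586, 602, 603, 605, 632, 651, 658, 2019 → median = 603
|x − 603|: 69, 0, 2, 1416, 67, 1, 55, 17, 48, 39, 29
Sorted deviations: 0, 1, 2, 17, 29, 39, 48, 55, 67, 69, 1416 → MAD = 39

39 ms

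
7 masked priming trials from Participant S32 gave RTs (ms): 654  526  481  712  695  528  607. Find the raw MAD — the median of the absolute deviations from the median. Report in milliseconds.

81 ms

Sorted: 481, 526, 528, 607, 654, 695, 712 → median = 607
|x − 607|: 47, 81, 126, 105, 88, 79, 0
Sorted deviations: 0, 47, 79, 81, 88, 105, 126 → MAD = 81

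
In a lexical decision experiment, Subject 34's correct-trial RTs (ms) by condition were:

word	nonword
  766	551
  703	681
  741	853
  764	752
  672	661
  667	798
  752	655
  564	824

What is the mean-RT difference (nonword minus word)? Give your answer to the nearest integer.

18 ms

M(word) = 5629/8 = 703.625
M(nonword) = 5775/8 = 721.875
Difference = 721.875 − 703.625 = 18.250 ms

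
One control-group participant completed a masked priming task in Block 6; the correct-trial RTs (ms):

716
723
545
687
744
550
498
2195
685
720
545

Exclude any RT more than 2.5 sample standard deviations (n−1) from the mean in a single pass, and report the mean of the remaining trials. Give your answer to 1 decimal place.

n = 11, ΣRT = 8608, M = 782.545
Σ(x−M)² = 2274942.73; s = √(2274942.73/10) = 476.964
Cutoffs: 782.545 ± 2.5·476.964 → [-409.9, 1975.0]
Outside: 2195 → excluded.
Retained (n=10): Σ = 6413, mean = 6413/10 = 641.300

641.3 ms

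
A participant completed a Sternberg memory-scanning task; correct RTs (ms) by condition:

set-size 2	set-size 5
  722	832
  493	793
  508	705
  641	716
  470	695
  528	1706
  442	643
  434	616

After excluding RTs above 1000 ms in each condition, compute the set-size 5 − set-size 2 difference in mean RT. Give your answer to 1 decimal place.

184.5 ms

set-size 5: exclude 1706
M(set-size 2) = 4238/8 = 529.750
M(set-size 5) = 5000/7 = 714.286
Difference = 714.286 − 529.750 = 184.536 ms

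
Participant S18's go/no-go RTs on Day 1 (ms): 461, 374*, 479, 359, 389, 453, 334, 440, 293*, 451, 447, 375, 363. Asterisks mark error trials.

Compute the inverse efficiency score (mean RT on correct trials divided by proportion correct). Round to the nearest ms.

489 ms

Correct trials (n=11): 461, 479, 359, 389, 453, 334, 440, 451, 447, 375, 363
Mean correct RT = 4551/11 = 413.7273 ms
Proportion correct = 11/13
IES = 413.7273 / (11/13) = 488.950 ms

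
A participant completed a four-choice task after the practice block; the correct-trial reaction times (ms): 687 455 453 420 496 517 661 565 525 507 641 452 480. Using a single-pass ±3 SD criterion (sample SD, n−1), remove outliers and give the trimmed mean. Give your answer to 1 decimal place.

n = 13, ΣRT = 6859, M = 527.615
Σ(x−M)² = 89399.08; s = √(89399.08/12) = 86.313
Cutoffs: 527.615 ± 3·86.313 → [268.7, 786.6]
No RTs fall outside the cutoffs; all 13 retained. Mean = 6859/13 = 527.615

527.6 ms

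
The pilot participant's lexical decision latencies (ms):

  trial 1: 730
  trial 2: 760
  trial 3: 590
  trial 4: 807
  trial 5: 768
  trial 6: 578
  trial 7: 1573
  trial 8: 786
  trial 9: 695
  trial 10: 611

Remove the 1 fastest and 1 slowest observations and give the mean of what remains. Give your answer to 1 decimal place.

Sorted: 578, 590, 611, 695, 730, 760, 768, 786, 807, 1573
Drop lowest 1 (578) and highest 1 (1573)
Remaining (n=8): Σ = 5747, mean = 5747/8 = 718.375

718.4 ms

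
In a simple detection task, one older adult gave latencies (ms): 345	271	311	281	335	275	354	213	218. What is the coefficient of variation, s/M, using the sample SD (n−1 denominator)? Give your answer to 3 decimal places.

n = 9, Σ = 2603, M = 289.2222
Σ(x−M)² = 21361.556; s = √(21361.556/8) = 51.6739
CV = 51.6739 / 289.2222 = 0.17867

0.179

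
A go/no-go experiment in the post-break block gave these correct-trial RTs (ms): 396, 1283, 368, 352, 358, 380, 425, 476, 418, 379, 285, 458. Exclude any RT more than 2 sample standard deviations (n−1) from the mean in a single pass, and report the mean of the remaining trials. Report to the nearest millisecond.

n = 12, ΣRT = 5578, M = 464.833
Σ(x−M)² = 758511.67; s = √(758511.67/11) = 262.594
Cutoffs: 464.833 ± 2·262.594 → [-60.4, 990.0]
Outside: 1283 → excluded.
Retained (n=11): Σ = 4295, mean = 4295/11 = 390.455

390 ms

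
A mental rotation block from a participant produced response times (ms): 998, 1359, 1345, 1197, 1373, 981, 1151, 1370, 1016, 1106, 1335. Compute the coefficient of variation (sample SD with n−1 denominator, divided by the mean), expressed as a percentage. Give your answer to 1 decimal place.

13.3%

n = 11, Σ = 13231, M = 1202.8182
Σ(x−M)² = 257139.636; s = √(257139.636/10) = 160.3557
CV = 160.3557 / 1202.8182 = 0.13332 = 13.332%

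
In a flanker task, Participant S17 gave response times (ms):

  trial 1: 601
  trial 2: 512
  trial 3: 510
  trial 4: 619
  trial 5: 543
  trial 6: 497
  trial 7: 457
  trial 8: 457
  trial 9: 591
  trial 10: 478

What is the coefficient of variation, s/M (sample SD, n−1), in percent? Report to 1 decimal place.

11.3%

n = 10, Σ = 5265, M = 526.5000
Σ(x−M)² = 31904.500; s = √(31904.500/9) = 59.5394
CV = 59.5394 / 526.5000 = 0.11309 = 11.309%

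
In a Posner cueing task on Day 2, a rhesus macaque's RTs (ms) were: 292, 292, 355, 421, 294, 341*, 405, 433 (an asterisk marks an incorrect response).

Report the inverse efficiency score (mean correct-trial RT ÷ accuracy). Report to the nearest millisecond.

Correct trials (n=7): 292, 292, 355, 421, 294, 405, 433
Mean correct RT = 2492/7 = 356.0000 ms
Proportion correct = 7/8
IES = 356.0000 / (7/8) = 406.857 ms

407 ms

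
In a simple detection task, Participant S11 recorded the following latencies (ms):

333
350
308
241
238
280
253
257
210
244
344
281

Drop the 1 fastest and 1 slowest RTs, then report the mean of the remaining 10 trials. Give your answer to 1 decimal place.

Sorted: 210, 238, 241, 244, 253, 257, 280, 281, 308, 333, 344, 350
Drop lowest 1 (210) and highest 1 (350)
Remaining (n=10): Σ = 2779, mean = 2779/10 = 277.900

277.9 ms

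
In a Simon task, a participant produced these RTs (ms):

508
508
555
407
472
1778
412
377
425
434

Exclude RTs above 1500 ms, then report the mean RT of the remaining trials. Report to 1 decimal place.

455.3 ms

Excluded: 1778
Retained (n=9): Σ = 4098
Mean = 4098/9 = 455.3333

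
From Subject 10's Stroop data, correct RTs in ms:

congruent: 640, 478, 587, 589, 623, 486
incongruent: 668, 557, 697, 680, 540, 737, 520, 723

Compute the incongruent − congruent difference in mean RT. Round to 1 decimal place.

73.1 ms

M(congruent) = 3403/6 = 567.167
M(incongruent) = 5122/8 = 640.250
Difference = 640.250 − 567.167 = 73.083 ms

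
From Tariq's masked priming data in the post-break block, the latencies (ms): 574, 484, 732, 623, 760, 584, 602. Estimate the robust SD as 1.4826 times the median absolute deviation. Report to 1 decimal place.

Sorted: 484, 574, 584, 602, 623, 732, 760 → median = 602
|x − 602| sorted: 0, 18, 21, 28, 118, 130, 158 → MAD = 28
Robust SD ≈ 1.4826 × 28 = 41.513

41.5 ms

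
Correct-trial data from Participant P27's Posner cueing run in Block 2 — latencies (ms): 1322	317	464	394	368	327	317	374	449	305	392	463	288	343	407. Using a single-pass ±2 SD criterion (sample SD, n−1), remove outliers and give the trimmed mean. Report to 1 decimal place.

372.0 ms

n = 15, ΣRT = 6530, M = 435.333
Σ(x−M)² = 887597.33; s = √(887597.33/14) = 251.793
Cutoffs: 435.333 ± 2·251.793 → [-68.3, 938.9]
Outside: 1322 → excluded.
Retained (n=14): Σ = 5208, mean = 5208/14 = 372.000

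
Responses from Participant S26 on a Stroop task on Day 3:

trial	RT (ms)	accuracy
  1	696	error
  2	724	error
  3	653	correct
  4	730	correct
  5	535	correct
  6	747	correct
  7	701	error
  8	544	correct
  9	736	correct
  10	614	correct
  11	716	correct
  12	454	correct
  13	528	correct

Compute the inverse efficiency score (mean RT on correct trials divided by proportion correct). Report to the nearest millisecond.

813 ms

Correct trials (n=10): 653, 730, 535, 747, 544, 736, 614, 716, 454, 528
Mean correct RT = 6257/10 = 625.7000 ms
Proportion correct = 10/13
IES = 625.7000 / (10/13) = 813.410 ms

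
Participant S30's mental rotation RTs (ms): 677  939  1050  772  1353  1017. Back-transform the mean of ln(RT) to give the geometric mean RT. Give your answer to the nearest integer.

ln(RT): 6.5177, 6.8448, 6.9565, 6.6490, 7.2101, 6.9246
Mean ln(RT) = 41.1027/6 = 6.85045
Geometric mean = exp(6.85045) = 944.31 ms

944 ms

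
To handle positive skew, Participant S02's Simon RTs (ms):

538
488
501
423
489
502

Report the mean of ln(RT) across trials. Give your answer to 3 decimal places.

ln(RT): 6.2879, 6.1903, 6.2166, 6.0474, 6.1924, 6.2186
Σ ln(RT) = 37.1531
Mean = 37.1531/6 = 6.19219

6.192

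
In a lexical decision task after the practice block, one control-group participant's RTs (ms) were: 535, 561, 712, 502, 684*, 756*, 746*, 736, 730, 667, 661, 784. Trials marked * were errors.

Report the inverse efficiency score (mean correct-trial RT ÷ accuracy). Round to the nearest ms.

872 ms

Correct trials (n=9): 535, 561, 712, 502, 736, 730, 667, 661, 784
Mean correct RT = 5888/9 = 654.2222 ms
Proportion correct = 9/12
IES = 654.2222 / (9/12) = 872.296 ms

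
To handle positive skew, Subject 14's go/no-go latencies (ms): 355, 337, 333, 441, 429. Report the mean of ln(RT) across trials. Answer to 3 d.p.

ln(RT): 5.8721, 5.8201, 5.8081, 6.0890, 6.0615
Σ ln(RT) = 29.6508
Mean = 29.6508/5 = 5.93017

5.930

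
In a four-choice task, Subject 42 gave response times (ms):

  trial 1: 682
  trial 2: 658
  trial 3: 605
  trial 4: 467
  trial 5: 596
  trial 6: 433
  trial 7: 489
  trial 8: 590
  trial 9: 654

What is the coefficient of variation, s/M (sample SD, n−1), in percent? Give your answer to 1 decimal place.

15.7%

n = 9, Σ = 5174, M = 574.8889
Σ(x−M)² = 65368.889; s = √(65368.889/8) = 90.3942
CV = 90.3942 / 574.8889 = 0.15724 = 15.724%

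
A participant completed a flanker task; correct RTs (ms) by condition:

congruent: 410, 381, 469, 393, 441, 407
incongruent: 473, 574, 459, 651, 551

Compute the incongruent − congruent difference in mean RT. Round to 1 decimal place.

M(congruent) = 2501/6 = 416.833
M(incongruent) = 2708/5 = 541.600
Difference = 541.600 − 416.833 = 124.767 ms

124.8 ms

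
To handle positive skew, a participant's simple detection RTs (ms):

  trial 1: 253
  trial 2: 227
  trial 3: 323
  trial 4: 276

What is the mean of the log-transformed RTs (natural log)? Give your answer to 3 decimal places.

ln(RT): 5.5334, 5.4250, 5.7777, 5.6204
Σ ln(RT) = 22.3564
Mean = 22.3564/4 = 5.58910

5.589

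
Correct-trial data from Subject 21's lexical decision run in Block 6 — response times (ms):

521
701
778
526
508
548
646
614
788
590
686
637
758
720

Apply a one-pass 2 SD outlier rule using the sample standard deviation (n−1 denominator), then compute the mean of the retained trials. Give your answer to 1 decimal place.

644.4 ms

n = 14, ΣRT = 9021, M = 644.357
Σ(x−M)² = 123109.21; s = √(123109.21/13) = 97.314
Cutoffs: 644.357 ± 2·97.314 → [449.7, 839.0]
No RTs fall outside the cutoffs; all 14 retained. Mean = 9021/14 = 644.357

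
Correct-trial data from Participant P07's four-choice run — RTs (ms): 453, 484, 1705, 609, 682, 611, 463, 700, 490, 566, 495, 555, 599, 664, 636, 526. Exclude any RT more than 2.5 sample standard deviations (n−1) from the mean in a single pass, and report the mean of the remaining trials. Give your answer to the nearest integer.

569 ms

n = 16, ΣRT = 10238, M = 639.875
Σ(x−M)² = 1303519.75; s = √(1303519.75/15) = 294.790
Cutoffs: 639.875 ± 2.5·294.790 → [-97.1, 1376.9]
Outside: 1705 → excluded.
Retained (n=15): Σ = 8533, mean = 8533/15 = 568.867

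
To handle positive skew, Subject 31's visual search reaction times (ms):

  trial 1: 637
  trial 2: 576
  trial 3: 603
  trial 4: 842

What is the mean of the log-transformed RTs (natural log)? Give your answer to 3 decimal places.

ln(RT): 6.4568, 6.3561, 6.4019, 6.7358
Σ ln(RT) = 25.9506
Mean = 25.9506/4 = 6.48764

6.488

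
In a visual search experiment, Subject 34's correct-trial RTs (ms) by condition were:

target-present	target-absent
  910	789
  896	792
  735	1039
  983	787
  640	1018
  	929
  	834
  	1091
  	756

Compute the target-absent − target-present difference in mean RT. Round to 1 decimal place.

M(target-present) = 4164/5 = 832.800
M(target-absent) = 8035/9 = 892.778
Difference = 892.778 − 832.800 = 59.978 ms

60.0 ms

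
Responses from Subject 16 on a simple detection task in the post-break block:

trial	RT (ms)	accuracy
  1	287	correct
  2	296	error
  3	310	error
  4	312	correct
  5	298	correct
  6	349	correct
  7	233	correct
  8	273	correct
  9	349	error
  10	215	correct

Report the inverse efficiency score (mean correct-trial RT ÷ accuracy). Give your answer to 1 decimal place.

401.4 ms

Correct trials (n=7): 287, 312, 298, 349, 233, 273, 215
Mean correct RT = 1967/7 = 281.0000 ms
Proportion correct = 7/10
IES = 281.0000 / (7/10) = 401.429 ms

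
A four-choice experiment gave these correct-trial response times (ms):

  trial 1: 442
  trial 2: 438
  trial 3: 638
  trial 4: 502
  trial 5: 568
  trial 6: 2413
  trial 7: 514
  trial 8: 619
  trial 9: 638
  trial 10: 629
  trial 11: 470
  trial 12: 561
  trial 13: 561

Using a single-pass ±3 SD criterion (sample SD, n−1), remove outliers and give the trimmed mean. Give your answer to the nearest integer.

n = 13, ΣRT = 8993, M = 691.769
Σ(x−M)² = 3270752.31; s = √(3270752.31/12) = 522.075
Cutoffs: 691.769 ± 3·522.075 → [-874.5, 2258.0]
Outside: 2413 → excluded.
Retained (n=12): Σ = 6580, mean = 6580/12 = 548.333

548 ms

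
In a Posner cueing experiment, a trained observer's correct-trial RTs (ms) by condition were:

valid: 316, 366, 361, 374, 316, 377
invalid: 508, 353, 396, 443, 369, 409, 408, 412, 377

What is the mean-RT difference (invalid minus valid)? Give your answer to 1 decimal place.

M(valid) = 2110/6 = 351.667
M(invalid) = 3675/9 = 408.333
Difference = 408.333 − 351.667 = 56.667 ms

56.7 ms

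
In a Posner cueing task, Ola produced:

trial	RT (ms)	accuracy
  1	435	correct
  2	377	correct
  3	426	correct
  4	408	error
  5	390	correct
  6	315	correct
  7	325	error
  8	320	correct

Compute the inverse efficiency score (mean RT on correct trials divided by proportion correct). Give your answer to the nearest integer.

503 ms

Correct trials (n=6): 435, 377, 426, 390, 315, 320
Mean correct RT = 2263/6 = 377.1667 ms
Proportion correct = 6/8
IES = 377.1667 / (6/8) = 502.889 ms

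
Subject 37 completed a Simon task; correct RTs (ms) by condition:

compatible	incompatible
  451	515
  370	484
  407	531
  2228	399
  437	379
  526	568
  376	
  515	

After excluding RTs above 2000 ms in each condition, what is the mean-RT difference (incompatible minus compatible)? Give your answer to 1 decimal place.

compatible: exclude 2228
M(compatible) = 3082/7 = 440.286
M(incompatible) = 2876/6 = 479.333
Difference = 479.333 − 440.286 = 39.048 ms

39.0 ms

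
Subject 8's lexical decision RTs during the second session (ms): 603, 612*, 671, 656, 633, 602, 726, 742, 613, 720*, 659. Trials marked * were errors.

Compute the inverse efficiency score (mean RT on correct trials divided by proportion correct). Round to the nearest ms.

802 ms

Correct trials (n=9): 603, 671, 656, 633, 602, 726, 742, 613, 659
Mean correct RT = 5905/9 = 656.1111 ms
Proportion correct = 9/11
IES = 656.1111 / (9/11) = 801.914 ms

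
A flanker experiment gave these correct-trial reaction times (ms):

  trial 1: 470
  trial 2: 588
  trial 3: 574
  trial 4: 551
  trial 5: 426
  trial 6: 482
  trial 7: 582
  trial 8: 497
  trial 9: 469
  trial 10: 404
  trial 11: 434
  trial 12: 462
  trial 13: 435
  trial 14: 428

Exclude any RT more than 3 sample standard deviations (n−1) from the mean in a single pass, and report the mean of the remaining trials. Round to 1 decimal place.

485.9 ms

n = 14, ΣRT = 6802, M = 485.857
Σ(x−M)² = 51839.71; s = √(51839.71/13) = 63.148
Cutoffs: 485.857 ± 3·63.148 → [296.4, 675.3]
No RTs fall outside the cutoffs; all 14 retained. Mean = 6802/14 = 485.857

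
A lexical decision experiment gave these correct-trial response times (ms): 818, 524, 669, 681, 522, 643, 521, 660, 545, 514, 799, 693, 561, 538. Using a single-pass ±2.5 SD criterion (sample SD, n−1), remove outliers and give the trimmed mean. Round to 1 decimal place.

n = 14, ΣRT = 8688, M = 620.571
Σ(x−M)² = 140507.43; s = √(140507.43/13) = 103.963
Cutoffs: 620.571 ± 2.5·103.963 → [360.7, 880.5]
No RTs fall outside the cutoffs; all 14 retained. Mean = 8688/14 = 620.571

620.6 ms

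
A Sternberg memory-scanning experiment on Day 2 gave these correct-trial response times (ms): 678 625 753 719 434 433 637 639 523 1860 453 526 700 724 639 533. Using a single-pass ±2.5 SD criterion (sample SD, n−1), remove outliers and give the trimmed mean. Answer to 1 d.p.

601.1 ms

n = 16, ΣRT = 10876, M = 679.750
Σ(x−M)² = 1652853.00; s = √(1652853.00/15) = 331.949
Cutoffs: 679.750 ± 2.5·331.949 → [-150.1, 1509.6]
Outside: 1860 → excluded.
Retained (n=15): Σ = 9016, mean = 9016/15 = 601.067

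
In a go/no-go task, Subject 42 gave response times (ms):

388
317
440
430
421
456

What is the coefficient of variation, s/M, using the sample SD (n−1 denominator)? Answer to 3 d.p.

n = 6, Σ = 2452, M = 408.6667
Σ(x−M)² = 12659.333; s = √(12659.333/5) = 50.3177
CV = 50.3177 / 408.6667 = 0.12313

0.123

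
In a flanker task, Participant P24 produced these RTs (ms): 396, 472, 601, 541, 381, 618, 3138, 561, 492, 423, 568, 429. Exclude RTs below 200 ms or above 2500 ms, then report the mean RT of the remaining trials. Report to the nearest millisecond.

Excluded: 3138
Retained (n=11): Σ = 5482
Mean = 5482/11 = 498.3636

498 ms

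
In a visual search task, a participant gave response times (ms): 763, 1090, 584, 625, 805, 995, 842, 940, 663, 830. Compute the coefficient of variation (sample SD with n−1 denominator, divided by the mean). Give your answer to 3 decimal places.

0.201

n = 10, Σ = 8137, M = 813.7000
Σ(x−M)² = 239956.100; s = √(239956.100/9) = 163.2844
CV = 163.2844 / 813.7000 = 0.20067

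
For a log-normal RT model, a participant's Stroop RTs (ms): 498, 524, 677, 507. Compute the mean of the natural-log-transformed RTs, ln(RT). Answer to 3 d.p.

ln(RT): 6.2106, 6.2615, 6.5177, 6.2285
Σ ln(RT) = 25.2183
Mean = 25.2183/4 = 6.30457

6.305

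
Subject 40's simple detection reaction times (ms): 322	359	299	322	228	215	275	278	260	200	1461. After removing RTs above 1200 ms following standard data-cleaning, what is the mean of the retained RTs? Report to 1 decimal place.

Excluded: 1461
Retained (n=10): Σ = 2758
Mean = 2758/10 = 275.8000

275.8 ms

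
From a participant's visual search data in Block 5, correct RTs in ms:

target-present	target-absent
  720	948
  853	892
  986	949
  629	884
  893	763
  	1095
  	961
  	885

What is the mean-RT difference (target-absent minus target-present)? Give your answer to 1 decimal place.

105.9 ms

M(target-present) = 4081/5 = 816.200
M(target-absent) = 7377/8 = 922.125
Difference = 922.125 − 816.200 = 105.925 ms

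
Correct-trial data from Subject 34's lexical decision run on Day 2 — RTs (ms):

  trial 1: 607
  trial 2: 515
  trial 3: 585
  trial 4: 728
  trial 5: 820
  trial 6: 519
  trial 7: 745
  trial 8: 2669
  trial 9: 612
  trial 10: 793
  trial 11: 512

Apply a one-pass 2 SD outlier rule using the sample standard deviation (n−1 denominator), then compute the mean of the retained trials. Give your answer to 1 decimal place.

n = 11, ΣRT = 9105, M = 827.727
Σ(x−M)² = 3855310.18; s = √(3855310.18/10) = 620.911
Cutoffs: 827.727 ± 2·620.911 → [-414.1, 2069.6]
Outside: 2669 → excluded.
Retained (n=10): Σ = 6436, mean = 6436/10 = 643.600

643.6 ms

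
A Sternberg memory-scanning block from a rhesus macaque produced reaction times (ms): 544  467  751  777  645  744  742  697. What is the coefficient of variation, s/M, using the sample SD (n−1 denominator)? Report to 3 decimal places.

0.166

n = 8, Σ = 5367, M = 670.8750
Σ(x−M)² = 87102.875; s = √(87102.875/7) = 111.5494
CV = 111.5494 / 670.8750 = 0.16627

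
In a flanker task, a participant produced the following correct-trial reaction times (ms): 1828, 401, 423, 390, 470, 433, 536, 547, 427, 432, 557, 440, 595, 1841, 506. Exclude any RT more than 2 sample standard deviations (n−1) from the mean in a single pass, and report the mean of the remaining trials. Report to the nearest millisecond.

n = 15, ΣRT = 9826, M = 655.067
Σ(x−M)² = 3263766.93; s = √(3263766.93/14) = 482.831
Cutoffs: 655.067 ± 2·482.831 → [-310.6, 1620.7]
Outside: 1828, 1841 → excluded.
Retained (n=13): Σ = 6157, mean = 6157/13 = 473.615

474 ms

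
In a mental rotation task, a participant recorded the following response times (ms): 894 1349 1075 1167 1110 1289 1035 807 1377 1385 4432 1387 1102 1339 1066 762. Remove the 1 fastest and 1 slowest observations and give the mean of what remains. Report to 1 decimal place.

Sorted: 762, 807, 894, 1035, 1066, 1075, 1102, 1110, 1167, 1289, 1339, 1349, 1377, 1385, 1387, 4432
Drop lowest 1 (762) and highest 1 (4432)
Remaining (n=14): Σ = 16382, mean = 16382/14 = 1170.143

1170.1 ms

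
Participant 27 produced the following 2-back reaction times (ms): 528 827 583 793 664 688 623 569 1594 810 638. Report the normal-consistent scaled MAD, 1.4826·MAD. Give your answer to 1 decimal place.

Sorted: 528, 569, 583, 623, 638, 664, 688, 793, 810, 827, 1594 → median = 664
|x − 664| sorted: 0, 24, 26, 41, 81, 95, 129, 136, 146, 163, 930 → MAD = 95
Robust SD ≈ 1.4826 × 95 = 140.847

140.8 ms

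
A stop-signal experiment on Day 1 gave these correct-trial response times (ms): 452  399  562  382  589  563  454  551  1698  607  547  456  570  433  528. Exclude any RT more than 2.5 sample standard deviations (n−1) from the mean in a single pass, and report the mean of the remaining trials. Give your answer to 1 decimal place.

506.6 ms

n = 15, ΣRT = 8791, M = 586.067
Σ(x−M)² = 1396738.93; s = √(1396738.93/14) = 315.859
Cutoffs: 586.067 ± 2.5·315.859 → [-203.6, 1375.7]
Outside: 1698 → excluded.
Retained (n=14): Σ = 7093, mean = 7093/14 = 506.643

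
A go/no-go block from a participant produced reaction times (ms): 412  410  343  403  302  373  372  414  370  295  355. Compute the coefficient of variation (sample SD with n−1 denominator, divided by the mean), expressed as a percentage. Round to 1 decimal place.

n = 11, Σ = 4049, M = 368.0909
Σ(x−M)² = 17564.909; s = √(17564.909/10) = 41.9105
CV = 41.9105 / 368.0909 = 0.11386 = 11.386%

11.4%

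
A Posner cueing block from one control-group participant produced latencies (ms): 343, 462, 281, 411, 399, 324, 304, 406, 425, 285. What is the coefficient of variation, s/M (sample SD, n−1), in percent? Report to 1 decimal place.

n = 10, Σ = 3640, M = 364.0000
Σ(x−M)² = 37294.000; s = √(37294.000/9) = 64.3722
CV = 64.3722 / 364.0000 = 0.17685 = 17.685%

17.7%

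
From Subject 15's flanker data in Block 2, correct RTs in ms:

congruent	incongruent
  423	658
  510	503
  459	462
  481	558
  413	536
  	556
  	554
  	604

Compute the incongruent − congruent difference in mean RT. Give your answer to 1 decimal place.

96.7 ms

M(congruent) = 2286/5 = 457.200
M(incongruent) = 4431/8 = 553.875
Difference = 553.875 − 457.200 = 96.675 ms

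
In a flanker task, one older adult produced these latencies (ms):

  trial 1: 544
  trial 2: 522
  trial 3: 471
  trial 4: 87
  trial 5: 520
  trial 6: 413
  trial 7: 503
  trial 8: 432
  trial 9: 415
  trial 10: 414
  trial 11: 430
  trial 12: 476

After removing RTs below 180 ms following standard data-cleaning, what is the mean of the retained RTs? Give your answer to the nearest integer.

Excluded: 87
Retained (n=11): Σ = 5140
Mean = 5140/11 = 467.2727

467 ms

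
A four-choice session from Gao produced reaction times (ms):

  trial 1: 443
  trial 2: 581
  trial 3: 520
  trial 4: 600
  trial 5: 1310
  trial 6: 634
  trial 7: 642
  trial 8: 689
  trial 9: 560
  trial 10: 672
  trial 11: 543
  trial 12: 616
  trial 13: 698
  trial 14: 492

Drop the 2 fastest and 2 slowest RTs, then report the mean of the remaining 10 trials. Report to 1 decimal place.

Sorted: 443, 492, 520, 543, 560, 581, 600, 616, 634, 642, 672, 689, 698, 1310
Drop lowest 2 (443, 492) and highest 2 (698, 1310)
Remaining (n=10): Σ = 6057, mean = 6057/10 = 605.700

605.7 ms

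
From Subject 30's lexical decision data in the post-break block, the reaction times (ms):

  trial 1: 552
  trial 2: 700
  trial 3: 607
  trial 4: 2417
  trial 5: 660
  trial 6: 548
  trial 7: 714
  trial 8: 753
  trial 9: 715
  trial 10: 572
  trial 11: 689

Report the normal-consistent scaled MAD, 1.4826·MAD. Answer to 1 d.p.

Sorted: 548, 552, 572, 607, 660, 689, 700, 714, 715, 753, 2417 → median = 689
|x − 689| sorted: 0, 11, 25, 26, 29, 64, 82, 117, 137, 141, 1728 → MAD = 64
Robust SD ≈ 1.4826 × 64 = 94.886

94.9 ms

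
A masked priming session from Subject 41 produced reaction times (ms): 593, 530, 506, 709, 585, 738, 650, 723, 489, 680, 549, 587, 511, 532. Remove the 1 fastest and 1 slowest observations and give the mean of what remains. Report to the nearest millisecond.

596 ms

Sorted: 489, 506, 511, 530, 532, 549, 585, 587, 593, 650, 680, 709, 723, 738
Drop lowest 1 (489) and highest 1 (738)
Remaining (n=12): Σ = 7155, mean = 7155/12 = 596.250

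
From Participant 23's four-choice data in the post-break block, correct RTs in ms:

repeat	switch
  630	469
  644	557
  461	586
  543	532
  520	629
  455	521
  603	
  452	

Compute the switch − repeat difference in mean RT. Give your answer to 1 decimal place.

10.5 ms

M(repeat) = 4308/8 = 538.500
M(switch) = 3294/6 = 549.000
Difference = 549.000 − 538.500 = 10.500 ms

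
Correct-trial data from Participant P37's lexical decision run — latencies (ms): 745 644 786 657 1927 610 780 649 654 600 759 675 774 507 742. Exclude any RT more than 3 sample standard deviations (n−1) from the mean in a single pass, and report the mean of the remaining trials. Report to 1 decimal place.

n = 15, ΣRT = 11509, M = 767.267
Σ(x−M)² = 1529874.93; s = √(1529874.93/14) = 330.570
Cutoffs: 767.267 ± 3·330.570 → [-224.4, 1759.0]
Outside: 1927 → excluded.
Retained (n=14): Σ = 9582, mean = 9582/14 = 684.429

684.4 ms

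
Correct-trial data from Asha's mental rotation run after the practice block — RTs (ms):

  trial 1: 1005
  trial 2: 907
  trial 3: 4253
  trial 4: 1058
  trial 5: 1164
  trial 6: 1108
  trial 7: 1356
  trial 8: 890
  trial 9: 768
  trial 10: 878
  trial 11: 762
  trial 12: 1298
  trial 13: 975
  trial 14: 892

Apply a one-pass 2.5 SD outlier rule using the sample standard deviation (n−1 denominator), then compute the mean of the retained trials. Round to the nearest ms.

n = 14, ΣRT = 17314, M = 1236.714
Σ(x−M)² = 10213416.86; s = √(10213416.86/13) = 886.368
Cutoffs: 1236.714 ± 2.5·886.368 → [-979.2, 3452.6]
Outside: 4253 → excluded.
Retained (n=13): Σ = 13061, mean = 13061/13 = 1004.692

1005 ms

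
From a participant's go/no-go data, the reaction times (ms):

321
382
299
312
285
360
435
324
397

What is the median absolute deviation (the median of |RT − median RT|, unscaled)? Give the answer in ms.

Sorted: 285, 299, 312, 321, 324, 360, 382, 397, 435 → median = 324
|x − 324|: 3, 58, 25, 12, 39, 36, 111, 0, 73
Sorted deviations: 0, 3, 12, 25, 36, 39, 58, 73, 111 → MAD = 36

36 ms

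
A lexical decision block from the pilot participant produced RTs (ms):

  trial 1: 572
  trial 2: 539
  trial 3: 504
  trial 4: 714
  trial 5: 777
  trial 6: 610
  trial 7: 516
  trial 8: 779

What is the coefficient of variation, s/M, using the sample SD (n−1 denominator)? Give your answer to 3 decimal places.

0.183

n = 8, Σ = 5011, M = 626.3750
Σ(x−M)² = 91677.875; s = √(91677.875/7) = 114.4414
CV = 114.4414 / 626.3750 = 0.18270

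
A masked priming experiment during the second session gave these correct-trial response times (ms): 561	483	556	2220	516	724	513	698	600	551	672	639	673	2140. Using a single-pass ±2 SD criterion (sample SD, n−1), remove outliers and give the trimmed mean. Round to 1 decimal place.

n = 14, ΣRT = 11546, M = 824.714
Σ(x−M)² = 4360234.86; s = √(4360234.86/13) = 579.140
Cutoffs: 824.714 ± 2·579.140 → [-333.6, 1983.0]
Outside: 2140, 2220 → excluded.
Retained (n=12): Σ = 7186, mean = 7186/12 = 598.833

598.8 ms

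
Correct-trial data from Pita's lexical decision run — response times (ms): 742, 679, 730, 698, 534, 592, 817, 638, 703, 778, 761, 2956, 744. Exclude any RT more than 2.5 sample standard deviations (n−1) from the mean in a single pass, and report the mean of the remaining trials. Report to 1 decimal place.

701.3 ms

n = 13, ΣRT = 11372, M = 874.769
Σ(x−M)² = 4764072.31; s = √(4764072.31/12) = 630.084
Cutoffs: 874.769 ± 2.5·630.084 → [-700.4, 2450.0]
Outside: 2956 → excluded.
Retained (n=12): Σ = 8416, mean = 8416/12 = 701.333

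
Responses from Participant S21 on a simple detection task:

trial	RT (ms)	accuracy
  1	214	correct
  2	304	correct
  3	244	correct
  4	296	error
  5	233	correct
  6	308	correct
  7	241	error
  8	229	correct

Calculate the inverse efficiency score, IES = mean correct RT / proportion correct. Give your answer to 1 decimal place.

Correct trials (n=6): 214, 304, 244, 233, 308, 229
Mean correct RT = 1532/6 = 255.3333 ms
Proportion correct = 6/8
IES = 255.3333 / (6/8) = 340.444 ms

340.4 ms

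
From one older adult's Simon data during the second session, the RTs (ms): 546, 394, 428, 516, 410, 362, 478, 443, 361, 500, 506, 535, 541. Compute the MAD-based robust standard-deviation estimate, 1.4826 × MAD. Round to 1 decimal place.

84.5 ms

Sorted: 361, 362, 394, 410, 428, 443, 478, 500, 506, 516, 535, 541, 546 → median = 478
|x − 478| sorted: 0, 22, 28, 35, 38, 50, 57, 63, 68, 68, 84, 116, 117 → MAD = 57
Robust SD ≈ 1.4826 × 57 = 84.508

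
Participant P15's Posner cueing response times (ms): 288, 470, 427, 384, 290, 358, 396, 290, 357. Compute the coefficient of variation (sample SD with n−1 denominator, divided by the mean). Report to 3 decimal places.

n = 9, Σ = 3260, M = 362.2222
Σ(x−M)² = 33413.556; s = √(33413.556/8) = 64.6274
CV = 64.6274 / 362.2222 = 0.17842

0.178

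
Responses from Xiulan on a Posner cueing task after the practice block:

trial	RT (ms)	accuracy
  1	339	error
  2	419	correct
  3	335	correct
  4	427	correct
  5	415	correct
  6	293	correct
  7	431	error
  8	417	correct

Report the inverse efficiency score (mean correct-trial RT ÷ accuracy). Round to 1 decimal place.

Correct trials (n=6): 419, 335, 427, 415, 293, 417
Mean correct RT = 2306/6 = 384.3333 ms
Proportion correct = 6/8
IES = 384.3333 / (6/8) = 512.444 ms

512.4 ms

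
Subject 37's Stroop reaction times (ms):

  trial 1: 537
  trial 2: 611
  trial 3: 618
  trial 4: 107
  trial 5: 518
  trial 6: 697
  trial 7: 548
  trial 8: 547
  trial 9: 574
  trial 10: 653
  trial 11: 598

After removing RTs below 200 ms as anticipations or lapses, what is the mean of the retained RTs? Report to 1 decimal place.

Excluded: 107
Retained (n=10): Σ = 5901
Mean = 5901/10 = 590.1000

590.1 ms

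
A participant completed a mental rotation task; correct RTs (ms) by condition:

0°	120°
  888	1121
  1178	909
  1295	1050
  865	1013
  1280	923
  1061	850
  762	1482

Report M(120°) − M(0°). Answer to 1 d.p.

2.7 ms

M(0°) = 7329/7 = 1047.000
M(120°) = 7348/7 = 1049.714
Difference = 1049.714 − 1047.000 = 2.714 ms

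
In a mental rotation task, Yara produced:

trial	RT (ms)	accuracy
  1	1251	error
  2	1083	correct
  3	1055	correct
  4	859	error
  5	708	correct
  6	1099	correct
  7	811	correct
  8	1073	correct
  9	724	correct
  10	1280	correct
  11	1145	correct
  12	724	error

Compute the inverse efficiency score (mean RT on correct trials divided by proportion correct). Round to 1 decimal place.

Correct trials (n=9): 1083, 1055, 708, 1099, 811, 1073, 724, 1280, 1145
Mean correct RT = 8978/9 = 997.5556 ms
Proportion correct = 9/12
IES = 997.5556 / (9/12) = 1330.074 ms

1330.1 ms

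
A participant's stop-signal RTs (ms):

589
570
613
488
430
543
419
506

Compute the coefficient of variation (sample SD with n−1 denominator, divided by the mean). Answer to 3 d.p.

0.138

n = 8, Σ = 4158, M = 519.7500
Σ(x−M)² = 35959.500; s = √(35959.500/7) = 71.6734
CV = 71.6734 / 519.7500 = 0.13790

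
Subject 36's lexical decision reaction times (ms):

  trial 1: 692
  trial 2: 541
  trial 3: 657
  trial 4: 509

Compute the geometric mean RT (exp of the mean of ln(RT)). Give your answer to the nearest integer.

595 ms

ln(RT): 6.5396, 6.2934, 6.4877, 6.2324
Mean ln(RT) = 25.5531/4 = 6.38828
Geometric mean = exp(6.38828) = 594.84 ms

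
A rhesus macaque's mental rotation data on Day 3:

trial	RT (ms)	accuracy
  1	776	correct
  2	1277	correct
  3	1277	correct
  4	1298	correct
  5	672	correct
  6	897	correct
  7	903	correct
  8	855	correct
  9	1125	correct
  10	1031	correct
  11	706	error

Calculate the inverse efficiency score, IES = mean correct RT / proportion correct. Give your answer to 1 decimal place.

1112.2 ms

Correct trials (n=10): 776, 1277, 1277, 1298, 672, 897, 903, 855, 1125, 1031
Mean correct RT = 10111/10 = 1011.1000 ms
Proportion correct = 10/11
IES = 1011.1000 / (10/11) = 1112.210 ms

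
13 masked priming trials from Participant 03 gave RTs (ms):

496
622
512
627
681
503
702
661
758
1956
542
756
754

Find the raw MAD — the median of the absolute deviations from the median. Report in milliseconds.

Sorted: 496, 503, 512, 542, 622, 627, 661, 681, 702, 754, 756, 758, 1956 → median = 661
|x − 661|: 165, 39, 149, 34, 20, 158, 41, 0, 97, 1295, 119, 95, 93
Sorted deviations: 0, 20, 34, 39, 41, 93, 95, 97, 119, 149, 158, 165, 1295 → MAD = 95

95 ms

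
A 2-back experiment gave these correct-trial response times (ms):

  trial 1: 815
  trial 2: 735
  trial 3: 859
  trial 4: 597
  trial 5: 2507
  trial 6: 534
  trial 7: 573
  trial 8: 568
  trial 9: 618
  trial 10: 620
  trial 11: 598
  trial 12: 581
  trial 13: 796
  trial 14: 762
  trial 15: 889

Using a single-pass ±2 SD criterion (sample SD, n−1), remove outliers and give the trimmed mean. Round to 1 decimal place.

681.8 ms

n = 15, ΣRT = 12052, M = 803.467
Σ(x−M)² = 3302587.73; s = √(3302587.73/14) = 485.694
Cutoffs: 803.467 ± 2·485.694 → [-167.9, 1774.9]
Outside: 2507 → excluded.
Retained (n=14): Σ = 9545, mean = 9545/14 = 681.786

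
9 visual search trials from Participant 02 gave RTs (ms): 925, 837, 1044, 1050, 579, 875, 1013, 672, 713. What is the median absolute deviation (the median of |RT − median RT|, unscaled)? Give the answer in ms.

162 ms

Sorted: 579, 672, 713, 837, 875, 925, 1013, 1044, 1050 → median = 875
|x − 875|: 50, 38, 169, 175, 296, 0, 138, 203, 162
Sorted deviations: 0, 38, 50, 138, 162, 169, 175, 203, 296 → MAD = 162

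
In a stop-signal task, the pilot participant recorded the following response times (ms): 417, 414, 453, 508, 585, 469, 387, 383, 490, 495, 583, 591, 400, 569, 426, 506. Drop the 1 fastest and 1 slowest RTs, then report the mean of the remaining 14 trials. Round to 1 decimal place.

Sorted: 383, 387, 400, 414, 417, 426, 453, 469, 490, 495, 506, 508, 569, 583, 585, 591
Drop lowest 1 (383) and highest 1 (591)
Remaining (n=14): Σ = 6702, mean = 6702/14 = 478.714

478.7 ms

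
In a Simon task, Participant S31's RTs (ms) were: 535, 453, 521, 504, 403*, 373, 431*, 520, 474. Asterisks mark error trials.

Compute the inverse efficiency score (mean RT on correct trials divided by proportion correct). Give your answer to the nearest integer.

621 ms

Correct trials (n=7): 535, 453, 521, 504, 373, 520, 474
Mean correct RT = 3380/7 = 482.8571 ms
Proportion correct = 7/9
IES = 482.8571 / (7/9) = 620.816 ms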